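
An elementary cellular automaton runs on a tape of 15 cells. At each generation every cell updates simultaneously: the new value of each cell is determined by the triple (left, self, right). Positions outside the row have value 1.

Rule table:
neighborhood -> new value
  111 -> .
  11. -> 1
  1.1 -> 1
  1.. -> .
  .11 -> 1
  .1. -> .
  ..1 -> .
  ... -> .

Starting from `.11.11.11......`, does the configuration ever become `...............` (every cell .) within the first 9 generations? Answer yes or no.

yes

111111111......
........1......
...............
all cells are . at generation 3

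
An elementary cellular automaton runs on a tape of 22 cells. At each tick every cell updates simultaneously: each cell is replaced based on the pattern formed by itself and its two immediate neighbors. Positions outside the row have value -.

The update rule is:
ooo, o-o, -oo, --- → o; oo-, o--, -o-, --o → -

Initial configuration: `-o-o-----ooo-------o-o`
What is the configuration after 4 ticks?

tick 1: --o--ooo-oo--ooooo--o-
tick 2: o----oo-oo---oooo-----
tick 3: --oo-o-oo--o-ooo--oooo
tick 4: o-o-o-oo----ooo---ooo-

o-o-o-oo----ooo---ooo-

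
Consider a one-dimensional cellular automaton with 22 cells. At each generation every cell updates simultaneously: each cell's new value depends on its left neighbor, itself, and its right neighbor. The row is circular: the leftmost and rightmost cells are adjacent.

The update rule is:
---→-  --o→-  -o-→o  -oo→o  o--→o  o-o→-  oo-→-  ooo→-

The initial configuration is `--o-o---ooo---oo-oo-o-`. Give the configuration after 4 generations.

o-o-o-o-oo-oo-oo-oo-o-

--o-oo--o--o--o--o--oo
o-o-o-o-oo-oo-oo-oo-o-
o-o-o-o-o--o--o--o--o-
o-o-o-o-oo-oo-oo-oo-o-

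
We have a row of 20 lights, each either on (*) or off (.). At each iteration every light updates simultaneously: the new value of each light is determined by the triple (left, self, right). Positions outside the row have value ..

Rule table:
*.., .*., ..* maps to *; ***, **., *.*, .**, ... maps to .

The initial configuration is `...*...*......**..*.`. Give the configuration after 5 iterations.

..***.***..****...*.

iteration 1: ..***.***....*..****
iteration 2: .*.......*..****....
iteration 3: ***.....****....*...
iteration 4: ...*...*....*..***..
iteration 5: ..***.***..****...*.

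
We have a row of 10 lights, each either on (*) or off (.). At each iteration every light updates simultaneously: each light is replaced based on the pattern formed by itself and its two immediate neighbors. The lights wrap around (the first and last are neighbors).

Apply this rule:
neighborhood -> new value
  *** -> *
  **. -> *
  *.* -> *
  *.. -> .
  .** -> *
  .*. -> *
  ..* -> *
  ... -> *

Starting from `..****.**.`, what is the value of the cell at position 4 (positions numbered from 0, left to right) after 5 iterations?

*

iteration 1: *********.
iteration 2: **********
iteration 3: **********  (fixed point — unchanged through iteration 5)
position 4 holds *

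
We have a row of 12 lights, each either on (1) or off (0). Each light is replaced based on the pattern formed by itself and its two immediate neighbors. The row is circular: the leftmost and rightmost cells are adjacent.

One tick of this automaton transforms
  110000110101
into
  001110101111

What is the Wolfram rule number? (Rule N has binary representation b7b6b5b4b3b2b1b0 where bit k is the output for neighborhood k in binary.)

position 0: 111 → 0  (bit 7 = 0)
position 1: 110 → 0  (bit 6 = 0)
position 8: 101 → 1  (bit 5 = 1)
position 2: 100 → 1  (bit 4 = 1)
position 6: 011 → 1  (bit 3 = 1)
position 9: 010 → 1  (bit 2 = 1)
position 5: 001 → 0  (bit 1 = 0)
position 3: 000 → 1  (bit 0 = 1)
bits b7..b0 = 00111101 = 61

61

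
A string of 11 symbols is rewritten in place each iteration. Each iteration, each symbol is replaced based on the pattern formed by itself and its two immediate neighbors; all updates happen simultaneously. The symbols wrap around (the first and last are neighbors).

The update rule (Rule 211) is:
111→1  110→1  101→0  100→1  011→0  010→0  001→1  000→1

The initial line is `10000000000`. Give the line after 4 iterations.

01111111111
00111111111
11011111111
11001111111

11001111111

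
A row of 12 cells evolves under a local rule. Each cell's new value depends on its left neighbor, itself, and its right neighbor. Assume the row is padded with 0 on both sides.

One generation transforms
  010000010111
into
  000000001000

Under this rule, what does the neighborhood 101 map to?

1

At position 8 the neighborhood is 101; the next row has 1 there.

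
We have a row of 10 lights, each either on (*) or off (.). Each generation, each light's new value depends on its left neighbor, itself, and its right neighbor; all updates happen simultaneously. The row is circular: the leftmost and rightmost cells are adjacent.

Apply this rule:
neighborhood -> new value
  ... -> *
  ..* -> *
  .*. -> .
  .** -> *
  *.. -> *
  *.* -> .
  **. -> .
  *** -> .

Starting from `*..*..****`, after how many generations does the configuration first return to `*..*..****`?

20

.**.***...
**..*..***
..**.***..
***..*..**
...**.***.
****..*..*
....**.***
*****..*..
*....**.**
.*****..*.
**....**.*
..*****..*
***....**.
*..*****..
.***....**
.*..*****.
*.***....*
..*..*****
**.***....
*..*..****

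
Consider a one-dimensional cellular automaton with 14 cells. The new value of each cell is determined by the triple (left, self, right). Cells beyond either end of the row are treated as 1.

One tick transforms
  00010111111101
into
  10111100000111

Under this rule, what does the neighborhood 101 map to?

At position 4 the neighborhood is 101; the next row has 1 there.

1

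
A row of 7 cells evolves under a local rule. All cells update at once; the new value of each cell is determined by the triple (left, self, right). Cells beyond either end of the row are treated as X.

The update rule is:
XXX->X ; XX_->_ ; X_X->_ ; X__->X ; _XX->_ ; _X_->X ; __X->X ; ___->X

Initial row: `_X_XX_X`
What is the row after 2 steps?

_XXXXXX

_X_____
_XXXXXX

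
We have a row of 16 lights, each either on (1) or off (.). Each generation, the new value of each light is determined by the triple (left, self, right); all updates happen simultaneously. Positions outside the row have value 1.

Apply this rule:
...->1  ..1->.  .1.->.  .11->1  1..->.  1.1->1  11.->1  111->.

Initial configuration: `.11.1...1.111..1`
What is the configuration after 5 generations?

1111..1..11.1..1
...1.....111...1
.1...111.1.1.1.1
1..1.1.11.1.1.11
1...1.1111.1.11.

1...1.1111.1.11.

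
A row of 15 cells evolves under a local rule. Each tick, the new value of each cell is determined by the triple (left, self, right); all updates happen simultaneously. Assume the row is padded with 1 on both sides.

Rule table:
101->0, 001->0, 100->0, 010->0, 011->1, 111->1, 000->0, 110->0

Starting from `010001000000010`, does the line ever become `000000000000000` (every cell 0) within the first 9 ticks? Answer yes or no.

000000000000000
all cells are 0 at tick 1

yes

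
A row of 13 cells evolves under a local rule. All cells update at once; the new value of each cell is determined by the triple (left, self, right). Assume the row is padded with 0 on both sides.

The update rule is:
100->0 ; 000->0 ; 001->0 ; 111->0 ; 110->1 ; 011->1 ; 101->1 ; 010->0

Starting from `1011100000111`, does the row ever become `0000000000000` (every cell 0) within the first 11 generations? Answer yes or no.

0110100000101
0111000000010
0101000000000
0010000000000
0000000000000
all cells are 0 at generation 5

yes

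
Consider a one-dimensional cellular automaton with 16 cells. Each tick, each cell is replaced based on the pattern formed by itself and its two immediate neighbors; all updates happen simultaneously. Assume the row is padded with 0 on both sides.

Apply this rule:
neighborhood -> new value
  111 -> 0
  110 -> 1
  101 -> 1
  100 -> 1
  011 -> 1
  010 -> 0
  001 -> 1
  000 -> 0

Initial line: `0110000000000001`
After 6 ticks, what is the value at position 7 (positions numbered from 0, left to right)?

1

tick 1: 1111000000000010
tick 2: 1001100000000101
tick 3: 0111110000001010
tick 4: 1100011000010101
tick 5: 1110111100101010
tick 6: 1011100111010101
position 7 holds 1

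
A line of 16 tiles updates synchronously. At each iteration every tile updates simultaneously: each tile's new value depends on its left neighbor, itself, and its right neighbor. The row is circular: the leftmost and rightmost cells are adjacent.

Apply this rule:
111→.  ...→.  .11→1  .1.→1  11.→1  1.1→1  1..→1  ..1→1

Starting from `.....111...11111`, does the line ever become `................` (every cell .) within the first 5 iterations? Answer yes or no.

no

iteration 1: 1...11.11.11...1
iteration 2: 11.1111111111.11
iteration 3: .111........111.
iteration 4: 11.11......11.11
iteration 5: .11111....11111.
iteration 5 is .11111....11111., still not uniform .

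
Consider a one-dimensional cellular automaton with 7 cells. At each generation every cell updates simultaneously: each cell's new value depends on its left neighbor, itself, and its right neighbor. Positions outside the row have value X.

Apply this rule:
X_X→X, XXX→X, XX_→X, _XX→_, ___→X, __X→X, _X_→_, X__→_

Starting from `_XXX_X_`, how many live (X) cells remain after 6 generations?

X_XXX_X
XX_XXX_
XXX_XXX
XXXX_XX
XXXXX_X
XXXXXX_
count of X: 6

6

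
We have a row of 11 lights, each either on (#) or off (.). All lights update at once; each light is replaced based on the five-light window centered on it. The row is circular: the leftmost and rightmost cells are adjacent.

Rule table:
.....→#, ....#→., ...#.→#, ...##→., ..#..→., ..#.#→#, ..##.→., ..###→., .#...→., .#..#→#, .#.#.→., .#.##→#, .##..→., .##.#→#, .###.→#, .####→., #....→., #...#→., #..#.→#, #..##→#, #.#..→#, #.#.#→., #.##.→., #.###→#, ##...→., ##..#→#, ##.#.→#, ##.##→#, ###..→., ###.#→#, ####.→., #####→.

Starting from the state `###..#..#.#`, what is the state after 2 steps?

....###....

...##.#####
....###....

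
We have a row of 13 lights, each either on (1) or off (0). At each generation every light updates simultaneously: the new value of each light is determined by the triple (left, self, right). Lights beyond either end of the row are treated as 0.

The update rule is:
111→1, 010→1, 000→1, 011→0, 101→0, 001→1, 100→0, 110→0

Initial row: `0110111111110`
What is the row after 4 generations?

1000011111100
1011101111001
1001000110011
1011011000100

1011011000100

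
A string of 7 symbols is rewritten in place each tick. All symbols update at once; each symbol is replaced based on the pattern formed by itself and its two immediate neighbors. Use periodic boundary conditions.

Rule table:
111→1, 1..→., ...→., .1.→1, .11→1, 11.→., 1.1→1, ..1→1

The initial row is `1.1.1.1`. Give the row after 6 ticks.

.111111
111111.
11111.1
1111.11
111.111
11.1111

11.1111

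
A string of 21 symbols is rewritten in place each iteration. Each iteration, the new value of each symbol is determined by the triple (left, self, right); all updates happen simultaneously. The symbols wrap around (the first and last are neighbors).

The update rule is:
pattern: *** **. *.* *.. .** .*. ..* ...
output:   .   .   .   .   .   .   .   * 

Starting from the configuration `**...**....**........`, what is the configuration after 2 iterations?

**...**....**........

iteration 1: ...*....**....******.
iteration 2: **...**....**........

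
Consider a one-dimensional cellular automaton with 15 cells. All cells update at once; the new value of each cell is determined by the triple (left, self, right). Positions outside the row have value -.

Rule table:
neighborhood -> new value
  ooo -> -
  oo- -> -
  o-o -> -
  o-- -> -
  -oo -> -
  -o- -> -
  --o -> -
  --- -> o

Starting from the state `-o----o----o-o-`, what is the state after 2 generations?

oo----o----oooo

generation 1: ---oo---oo-----
generation 2: oo----o----oooo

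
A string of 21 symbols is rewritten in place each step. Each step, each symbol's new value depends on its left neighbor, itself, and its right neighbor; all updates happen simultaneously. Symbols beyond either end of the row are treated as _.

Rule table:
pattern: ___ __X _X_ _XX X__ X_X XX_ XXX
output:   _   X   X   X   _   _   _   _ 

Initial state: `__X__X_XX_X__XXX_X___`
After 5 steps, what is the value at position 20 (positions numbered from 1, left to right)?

_XX_XX_X__X_XX___X___
XX__X__X_XX_X___XX___
X__XX_XX_X__X__XX____
X_XX__X__X_XX_XX_____
X_X__XX_XX_X__X______
position 20 holds _

_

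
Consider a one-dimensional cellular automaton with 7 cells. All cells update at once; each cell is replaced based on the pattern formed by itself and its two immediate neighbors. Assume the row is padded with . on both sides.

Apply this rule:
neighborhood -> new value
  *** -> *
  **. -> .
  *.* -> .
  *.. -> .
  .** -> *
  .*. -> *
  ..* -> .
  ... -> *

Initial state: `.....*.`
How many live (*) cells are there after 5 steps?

****.*.
***..*.
**...*.
*..*.*.
*..*.*.
count of *: 3

3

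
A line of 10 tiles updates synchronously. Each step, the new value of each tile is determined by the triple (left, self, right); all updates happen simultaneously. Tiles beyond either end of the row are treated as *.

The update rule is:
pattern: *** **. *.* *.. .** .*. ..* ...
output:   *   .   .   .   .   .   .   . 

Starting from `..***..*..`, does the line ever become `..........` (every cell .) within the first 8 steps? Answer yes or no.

yes

...*......
..........
all cells are . at step 2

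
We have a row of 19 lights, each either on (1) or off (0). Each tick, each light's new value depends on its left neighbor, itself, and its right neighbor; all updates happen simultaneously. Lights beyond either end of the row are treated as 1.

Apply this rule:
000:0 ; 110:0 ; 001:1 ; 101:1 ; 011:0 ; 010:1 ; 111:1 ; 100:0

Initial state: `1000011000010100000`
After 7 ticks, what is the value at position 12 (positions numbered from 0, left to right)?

1

tick 1: 0000100000111100001
tick 2: 0001100001011000010
tick 3: 0010000011100000111
tick 4: 0110000101000001011
tick 5: 1000001111000011101
tick 6: 0000010110000101010
tick 7: 0000111000001111111
position 12 holds 1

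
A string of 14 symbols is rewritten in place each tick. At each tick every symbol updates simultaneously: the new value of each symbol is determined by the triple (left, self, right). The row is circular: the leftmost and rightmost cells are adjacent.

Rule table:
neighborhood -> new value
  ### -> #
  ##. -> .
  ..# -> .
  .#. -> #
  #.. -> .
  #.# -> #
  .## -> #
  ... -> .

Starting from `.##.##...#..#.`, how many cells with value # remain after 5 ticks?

.#.##....#..#.
.###.....#..#.
.##......#..#.
.#.......#..#.
.#.......#..#.
count of #: 3

3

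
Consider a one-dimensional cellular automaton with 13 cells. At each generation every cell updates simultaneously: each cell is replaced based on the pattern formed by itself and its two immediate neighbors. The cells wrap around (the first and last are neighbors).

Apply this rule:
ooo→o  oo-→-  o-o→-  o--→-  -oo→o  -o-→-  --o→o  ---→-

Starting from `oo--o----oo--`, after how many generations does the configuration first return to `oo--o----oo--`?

o--o----oo--o
--o----oo--oo
-o----oo--oo-
o----oo--oo--
----oo--oo--o
---oo--oo--o-
--oo--oo--o--
-oo--oo--o---
oo--oo--o----
o--oo--o----o
--oo--o----oo
-oo--o----oo-
oo--o----oo--

13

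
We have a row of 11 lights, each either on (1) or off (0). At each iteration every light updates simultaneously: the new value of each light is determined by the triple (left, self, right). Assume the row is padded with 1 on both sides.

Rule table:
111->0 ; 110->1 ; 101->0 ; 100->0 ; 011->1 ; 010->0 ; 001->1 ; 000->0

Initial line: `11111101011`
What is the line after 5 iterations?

01000100110

iteration 1: 00000100010
iteration 2: 00001000100
iteration 3: 00010001001
iteration 4: 00100010011
iteration 5: 01000100110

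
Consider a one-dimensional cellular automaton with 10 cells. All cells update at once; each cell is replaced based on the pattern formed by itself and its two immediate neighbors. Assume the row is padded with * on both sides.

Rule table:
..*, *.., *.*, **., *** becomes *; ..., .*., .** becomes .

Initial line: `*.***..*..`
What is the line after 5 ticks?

**.****.**
***.****.*
****.****.
*****.****
******.***

******.***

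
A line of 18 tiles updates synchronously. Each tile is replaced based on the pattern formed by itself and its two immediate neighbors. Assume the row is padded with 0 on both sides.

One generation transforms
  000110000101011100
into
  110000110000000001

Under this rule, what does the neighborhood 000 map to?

1

At position 0 the neighborhood is 000; the next row has 1 there.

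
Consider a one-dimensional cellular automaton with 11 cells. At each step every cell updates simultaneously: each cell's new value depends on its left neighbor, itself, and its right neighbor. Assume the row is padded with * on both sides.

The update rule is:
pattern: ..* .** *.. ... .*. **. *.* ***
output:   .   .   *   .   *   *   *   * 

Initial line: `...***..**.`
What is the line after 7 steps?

*...***..**
**...***..*
***...***..
****...***.
*****...***
******...**
*******...*

*******...*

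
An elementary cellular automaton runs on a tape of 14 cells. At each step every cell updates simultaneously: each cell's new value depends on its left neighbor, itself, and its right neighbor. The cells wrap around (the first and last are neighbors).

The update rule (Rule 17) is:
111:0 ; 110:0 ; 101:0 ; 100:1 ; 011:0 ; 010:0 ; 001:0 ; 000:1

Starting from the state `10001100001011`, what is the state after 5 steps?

10001110000001

01100011100000
00011000011111
11000111000000
00110000111110
10001110000001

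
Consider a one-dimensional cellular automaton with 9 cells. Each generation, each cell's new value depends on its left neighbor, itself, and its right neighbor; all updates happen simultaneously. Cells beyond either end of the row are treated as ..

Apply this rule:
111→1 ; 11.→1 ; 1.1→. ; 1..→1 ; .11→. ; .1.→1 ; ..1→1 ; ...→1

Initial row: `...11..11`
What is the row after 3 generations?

1.111.1.1

generation 1: 111.111.1
generation 2: .11..11.1
generation 3: 1.111.1.1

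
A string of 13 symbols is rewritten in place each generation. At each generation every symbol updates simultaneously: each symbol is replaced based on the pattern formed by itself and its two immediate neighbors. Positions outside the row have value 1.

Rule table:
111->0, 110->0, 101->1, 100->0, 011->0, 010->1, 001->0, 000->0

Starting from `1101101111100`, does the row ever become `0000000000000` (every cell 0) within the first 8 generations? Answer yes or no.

no

0010010000000
0010010000000  (fixed point — unchanged through generation 8)
generation 8 is 0010010000000, still not uniform 0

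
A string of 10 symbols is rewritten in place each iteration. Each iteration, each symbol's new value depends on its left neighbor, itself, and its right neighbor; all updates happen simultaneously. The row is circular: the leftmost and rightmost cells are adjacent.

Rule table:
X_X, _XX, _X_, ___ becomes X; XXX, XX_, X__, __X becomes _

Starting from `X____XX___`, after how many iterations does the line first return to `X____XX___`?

X_XX_X__X_
XXX_XX__XX
___XX___X_
XX_X__X_X_
X_XX__XXXX
_XX___X___
_X__X_X_XX
XX__XXXXX_
X___X____X
__X_X_XX_X
__XXXXX_XX
__X____XX_
X_X_XX_X__
XXXXX_XX__
X____XX___

15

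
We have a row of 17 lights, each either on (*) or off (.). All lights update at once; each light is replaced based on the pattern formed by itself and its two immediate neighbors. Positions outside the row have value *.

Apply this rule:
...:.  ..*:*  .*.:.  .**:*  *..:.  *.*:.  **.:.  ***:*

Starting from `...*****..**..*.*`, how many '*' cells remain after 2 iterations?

..*****..**..*..*
.*****..**..*..**
count of *: 10

10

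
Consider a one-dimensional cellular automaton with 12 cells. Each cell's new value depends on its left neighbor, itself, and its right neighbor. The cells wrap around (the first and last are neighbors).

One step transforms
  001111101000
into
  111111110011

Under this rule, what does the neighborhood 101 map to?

1

At position 7 the neighborhood is 101; the next row has 1 there.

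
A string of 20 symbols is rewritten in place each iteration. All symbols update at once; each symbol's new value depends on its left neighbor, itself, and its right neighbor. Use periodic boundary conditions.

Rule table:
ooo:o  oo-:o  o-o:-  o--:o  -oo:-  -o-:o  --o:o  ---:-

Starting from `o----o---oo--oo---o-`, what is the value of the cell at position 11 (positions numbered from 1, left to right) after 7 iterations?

o

oo--ooo-o-ooo-oo-oo-
-ooo-oo-o--oo--o--o-
o-oo--o-ooo-oooooooo
o--oooo--oo--ooooooo
ooo-ooooo-ooo-oooooo
ooo--oooo--oo--ooooo
ooooo-ooooo-ooo-oooo
position 11 holds o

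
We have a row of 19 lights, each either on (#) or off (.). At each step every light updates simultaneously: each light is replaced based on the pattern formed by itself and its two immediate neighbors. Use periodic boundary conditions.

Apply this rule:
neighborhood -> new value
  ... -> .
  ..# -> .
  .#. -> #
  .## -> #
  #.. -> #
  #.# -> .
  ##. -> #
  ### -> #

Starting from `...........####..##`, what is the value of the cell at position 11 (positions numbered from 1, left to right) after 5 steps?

#..........#####.##
##.........#####.##
###........#####.##
####.......#####.##
#####......#####.##
position 11 holds .

.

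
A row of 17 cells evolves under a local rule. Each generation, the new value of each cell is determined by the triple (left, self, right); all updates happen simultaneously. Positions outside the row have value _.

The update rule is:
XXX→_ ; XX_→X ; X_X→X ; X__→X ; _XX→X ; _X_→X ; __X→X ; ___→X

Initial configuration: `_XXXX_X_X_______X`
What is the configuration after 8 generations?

XXXXX___________X

generation 1: XX__XXXXXXXXXXXXX
generation 2: XXXXX___________X
generation 3: X___XXXXXXXXXXXXX
generation 4: XXXXX___________X  (repeats generation 2; period 2)
generation 8: XXXXX___________X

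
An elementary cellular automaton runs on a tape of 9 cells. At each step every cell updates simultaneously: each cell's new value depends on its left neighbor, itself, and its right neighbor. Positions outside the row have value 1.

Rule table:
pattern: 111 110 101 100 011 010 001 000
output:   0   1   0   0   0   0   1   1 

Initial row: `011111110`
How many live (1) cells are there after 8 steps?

000000010
011111100
000000101
011111000
000001011
011110000
000010111
011100000
count of 1: 3

3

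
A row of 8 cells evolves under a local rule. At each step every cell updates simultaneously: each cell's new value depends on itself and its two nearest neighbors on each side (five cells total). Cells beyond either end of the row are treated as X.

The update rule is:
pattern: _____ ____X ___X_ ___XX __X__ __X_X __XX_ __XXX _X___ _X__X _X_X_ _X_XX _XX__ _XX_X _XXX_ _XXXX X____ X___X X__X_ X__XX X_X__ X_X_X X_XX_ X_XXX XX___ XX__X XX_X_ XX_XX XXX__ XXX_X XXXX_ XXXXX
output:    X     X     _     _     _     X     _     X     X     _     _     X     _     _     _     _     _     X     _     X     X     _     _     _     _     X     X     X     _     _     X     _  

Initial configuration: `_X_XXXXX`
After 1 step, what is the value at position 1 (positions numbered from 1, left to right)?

X

step 1: X_X_____
position 1 holds X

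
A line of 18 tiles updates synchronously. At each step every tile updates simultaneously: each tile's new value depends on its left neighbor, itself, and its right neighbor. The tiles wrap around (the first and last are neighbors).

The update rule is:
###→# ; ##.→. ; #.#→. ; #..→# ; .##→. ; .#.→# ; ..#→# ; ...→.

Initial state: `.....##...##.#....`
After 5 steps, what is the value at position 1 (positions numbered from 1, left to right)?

....#..#.#...##...
...#####.##.#..#..
..#.###.....#####.
.##..#.#...#.###.#
...###.##.##..#..#
position 1 holds .

.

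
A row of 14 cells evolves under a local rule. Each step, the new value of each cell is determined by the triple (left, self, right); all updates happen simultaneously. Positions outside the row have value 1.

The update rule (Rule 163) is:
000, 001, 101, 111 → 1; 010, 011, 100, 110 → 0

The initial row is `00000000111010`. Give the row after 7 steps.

step 1: 01111111010101
step 2: 10111110101010
step 3: 01011101010101
step 4: 10101010101010
step 5: 01010101010101
step 6: 10101010101010  (repeats step 4; period 2)
step 7: 01010101010101

01010101010101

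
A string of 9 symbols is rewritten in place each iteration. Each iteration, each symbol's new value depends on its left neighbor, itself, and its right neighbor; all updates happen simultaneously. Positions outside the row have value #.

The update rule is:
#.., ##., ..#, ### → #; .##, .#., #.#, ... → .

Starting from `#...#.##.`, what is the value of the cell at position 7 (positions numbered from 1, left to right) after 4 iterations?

#

##.#...#.
##..#.#..
####...##
#####.#.#
position 7 holds #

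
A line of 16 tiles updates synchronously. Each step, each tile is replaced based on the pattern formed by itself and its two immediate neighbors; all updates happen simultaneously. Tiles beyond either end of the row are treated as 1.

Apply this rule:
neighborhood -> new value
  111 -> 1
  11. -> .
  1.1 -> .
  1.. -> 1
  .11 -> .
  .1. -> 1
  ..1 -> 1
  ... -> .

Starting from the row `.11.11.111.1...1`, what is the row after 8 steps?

11.1...1.1111..1

........1..11.1.
1......1111...1.
.1....1.11.1.11.
.11..11....1....
...11..1..111..1
1.1..11111.1.11.
..111.111..1....
11.1...1.1111..1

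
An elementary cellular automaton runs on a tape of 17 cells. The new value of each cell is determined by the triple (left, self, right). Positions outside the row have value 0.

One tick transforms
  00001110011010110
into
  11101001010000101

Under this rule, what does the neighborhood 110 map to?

0

At position 6 the neighborhood is 110; the next row has 0 there.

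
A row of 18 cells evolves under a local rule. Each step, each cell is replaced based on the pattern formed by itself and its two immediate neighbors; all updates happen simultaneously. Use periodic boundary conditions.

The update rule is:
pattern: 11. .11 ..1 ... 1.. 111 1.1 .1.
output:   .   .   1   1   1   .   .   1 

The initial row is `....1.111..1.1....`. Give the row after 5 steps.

11111....111.11111
.....1111.........
11111....111111111
.....1111.........  (repeats step 2; period 2)
step 5: 11111....111111111

11111....111111111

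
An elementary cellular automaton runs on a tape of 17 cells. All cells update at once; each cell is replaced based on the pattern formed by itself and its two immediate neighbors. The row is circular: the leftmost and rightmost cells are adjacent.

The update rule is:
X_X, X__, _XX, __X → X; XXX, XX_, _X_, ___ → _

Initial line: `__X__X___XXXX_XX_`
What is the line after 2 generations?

X_XX_X_XX_X_XX_X_

generation 1: _X_XX_X_XX___XX_X
generation 2: X_XX_X_XX_X_XX_X_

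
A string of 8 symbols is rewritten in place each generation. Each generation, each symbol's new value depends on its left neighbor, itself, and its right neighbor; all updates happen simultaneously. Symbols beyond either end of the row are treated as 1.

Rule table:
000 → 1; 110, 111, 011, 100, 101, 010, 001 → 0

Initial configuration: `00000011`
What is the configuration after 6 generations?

01111000
00000010
01111000  (repeats generation 1; period 2)
generation 6: 00000010

00000010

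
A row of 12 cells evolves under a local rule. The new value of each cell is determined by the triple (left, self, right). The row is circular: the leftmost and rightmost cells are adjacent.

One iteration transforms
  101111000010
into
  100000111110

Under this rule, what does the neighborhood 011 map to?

0

At position 2 the neighborhood is 011; the next row has 0 there.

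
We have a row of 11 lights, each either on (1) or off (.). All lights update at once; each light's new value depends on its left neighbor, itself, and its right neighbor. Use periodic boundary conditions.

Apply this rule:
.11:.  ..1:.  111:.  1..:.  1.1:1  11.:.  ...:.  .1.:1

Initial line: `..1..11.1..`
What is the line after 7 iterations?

..1....11..
..1........
..1........  (fixed point — unchanged through iteration 7)

..1........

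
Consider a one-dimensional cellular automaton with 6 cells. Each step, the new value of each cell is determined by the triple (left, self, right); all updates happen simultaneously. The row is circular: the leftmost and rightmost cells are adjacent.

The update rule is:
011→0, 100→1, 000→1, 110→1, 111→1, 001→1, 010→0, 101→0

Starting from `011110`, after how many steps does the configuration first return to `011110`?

6

101111
100111
111011
111001
111110
011110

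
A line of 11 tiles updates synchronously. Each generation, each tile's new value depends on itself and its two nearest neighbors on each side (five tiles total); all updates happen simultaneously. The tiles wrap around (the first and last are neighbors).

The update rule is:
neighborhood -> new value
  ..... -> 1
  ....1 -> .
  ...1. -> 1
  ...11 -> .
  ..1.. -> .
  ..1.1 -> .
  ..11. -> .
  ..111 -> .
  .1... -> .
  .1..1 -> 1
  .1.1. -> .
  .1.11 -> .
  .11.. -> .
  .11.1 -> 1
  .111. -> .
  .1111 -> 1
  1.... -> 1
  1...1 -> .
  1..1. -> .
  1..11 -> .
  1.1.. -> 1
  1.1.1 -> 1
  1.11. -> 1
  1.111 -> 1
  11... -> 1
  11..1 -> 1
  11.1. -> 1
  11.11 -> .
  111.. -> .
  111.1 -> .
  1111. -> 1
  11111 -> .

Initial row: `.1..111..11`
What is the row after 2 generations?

11.11.1.1..

111....1..1
11.11.1.1..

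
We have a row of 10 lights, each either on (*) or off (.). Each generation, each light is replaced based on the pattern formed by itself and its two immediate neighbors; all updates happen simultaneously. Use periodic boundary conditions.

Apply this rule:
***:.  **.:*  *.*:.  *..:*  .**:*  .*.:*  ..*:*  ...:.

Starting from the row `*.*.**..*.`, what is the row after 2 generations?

*.*.*****.
*.*.*...*.

*.*.*...*.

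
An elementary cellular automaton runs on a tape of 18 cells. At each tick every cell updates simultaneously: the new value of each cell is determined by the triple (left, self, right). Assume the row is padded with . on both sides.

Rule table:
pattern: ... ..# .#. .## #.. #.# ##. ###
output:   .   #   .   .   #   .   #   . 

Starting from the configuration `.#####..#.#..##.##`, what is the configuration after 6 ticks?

.#...#..#..##.#.##

tick 1: #....###...##.#..#
tick 2: .#..#..##.#.#..##.
tick 3: #.##.##.#....##.##
tick 4: ...#..#..#..#.#..#
tick 5: ..#.##.##.##...##.
tick 6: .#...#..#..##.#.##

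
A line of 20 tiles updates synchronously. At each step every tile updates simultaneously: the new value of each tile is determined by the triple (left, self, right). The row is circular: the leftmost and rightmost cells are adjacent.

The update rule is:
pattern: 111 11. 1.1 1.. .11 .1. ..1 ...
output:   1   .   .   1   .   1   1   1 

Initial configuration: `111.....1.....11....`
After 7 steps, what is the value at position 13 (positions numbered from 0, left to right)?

.1.11111111111..1111
.1..111111111.11.11.
1111.1111111.......1
111...11111.1111111.
.1.111.111...11111..
11..1...1.111.111.11
1.1111111..1...1...1
position 13 holds .

.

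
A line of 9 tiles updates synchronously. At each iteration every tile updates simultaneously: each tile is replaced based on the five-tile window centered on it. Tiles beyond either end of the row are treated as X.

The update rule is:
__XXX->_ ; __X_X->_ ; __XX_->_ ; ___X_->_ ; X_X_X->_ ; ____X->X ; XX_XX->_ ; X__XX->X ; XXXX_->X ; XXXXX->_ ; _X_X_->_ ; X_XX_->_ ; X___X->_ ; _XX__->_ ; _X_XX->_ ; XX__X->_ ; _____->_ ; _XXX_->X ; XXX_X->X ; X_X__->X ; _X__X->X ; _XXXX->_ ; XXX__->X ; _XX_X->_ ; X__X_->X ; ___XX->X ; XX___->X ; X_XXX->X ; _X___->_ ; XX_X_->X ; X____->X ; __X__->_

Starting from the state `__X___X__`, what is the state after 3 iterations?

_X_____XX
XX_X_XX__
XXX_____X

XXX_____X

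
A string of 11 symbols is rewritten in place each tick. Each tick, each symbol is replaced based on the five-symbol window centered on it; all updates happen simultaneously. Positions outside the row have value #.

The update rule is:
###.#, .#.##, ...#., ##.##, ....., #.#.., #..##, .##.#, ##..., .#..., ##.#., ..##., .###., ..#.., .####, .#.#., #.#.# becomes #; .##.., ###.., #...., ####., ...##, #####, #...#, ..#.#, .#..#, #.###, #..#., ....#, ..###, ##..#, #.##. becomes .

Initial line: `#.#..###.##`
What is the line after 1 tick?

###.#.###.#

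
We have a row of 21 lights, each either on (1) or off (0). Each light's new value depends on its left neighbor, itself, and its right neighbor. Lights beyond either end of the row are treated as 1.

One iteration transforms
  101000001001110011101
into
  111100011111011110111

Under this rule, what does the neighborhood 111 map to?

0

At position 12 the neighborhood is 111; the next row has 0 there.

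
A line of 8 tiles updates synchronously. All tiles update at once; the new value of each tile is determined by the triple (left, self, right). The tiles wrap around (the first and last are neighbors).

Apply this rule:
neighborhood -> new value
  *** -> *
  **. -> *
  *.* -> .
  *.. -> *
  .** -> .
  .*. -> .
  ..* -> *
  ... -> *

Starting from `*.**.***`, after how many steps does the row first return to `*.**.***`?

8

*..*..**
***.**.*
***..*..
.****.**
..***..*
**.****.
.*..***.
*.**.***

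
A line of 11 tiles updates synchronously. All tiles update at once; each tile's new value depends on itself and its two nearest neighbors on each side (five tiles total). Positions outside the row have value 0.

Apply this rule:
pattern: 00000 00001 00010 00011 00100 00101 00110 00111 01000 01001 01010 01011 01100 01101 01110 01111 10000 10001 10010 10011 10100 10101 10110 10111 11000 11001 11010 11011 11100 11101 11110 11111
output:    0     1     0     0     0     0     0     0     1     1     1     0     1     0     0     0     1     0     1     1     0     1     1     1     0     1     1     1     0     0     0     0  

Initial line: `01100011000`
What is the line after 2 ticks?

00100001010
10011100101

10011100101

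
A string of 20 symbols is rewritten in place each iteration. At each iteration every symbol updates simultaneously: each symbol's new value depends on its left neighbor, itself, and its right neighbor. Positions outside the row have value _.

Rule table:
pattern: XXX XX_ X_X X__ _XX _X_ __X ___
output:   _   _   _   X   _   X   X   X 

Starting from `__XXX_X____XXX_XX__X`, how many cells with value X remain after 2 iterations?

10

XX____XXXXX______XXX
__XXXX_____XXXXXX___
count of X: 10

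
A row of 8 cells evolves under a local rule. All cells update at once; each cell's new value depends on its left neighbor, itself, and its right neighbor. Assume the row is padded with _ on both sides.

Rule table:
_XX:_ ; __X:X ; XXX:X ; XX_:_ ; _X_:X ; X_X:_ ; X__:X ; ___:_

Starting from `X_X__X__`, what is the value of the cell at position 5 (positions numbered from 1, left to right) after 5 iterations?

_

X_XXXXX_
X__XXX_X
XXX_X__X
_X__XXXX
XXXX_XX_
position 5 holds _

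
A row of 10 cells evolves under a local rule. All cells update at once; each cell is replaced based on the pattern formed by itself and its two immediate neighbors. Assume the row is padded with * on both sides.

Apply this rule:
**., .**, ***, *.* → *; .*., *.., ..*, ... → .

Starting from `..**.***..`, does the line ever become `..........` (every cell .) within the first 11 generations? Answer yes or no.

no

..******..
..******..  (fixed point — unchanged through generation 11)
generation 11 is ..******.., still not uniform .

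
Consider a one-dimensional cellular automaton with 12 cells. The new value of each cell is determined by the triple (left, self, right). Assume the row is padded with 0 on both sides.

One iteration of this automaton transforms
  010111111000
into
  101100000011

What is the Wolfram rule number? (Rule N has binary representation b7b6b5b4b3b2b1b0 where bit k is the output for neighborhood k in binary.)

43

position 4: 111 → 0  (bit 7 = 0)
position 8: 110 → 0  (bit 6 = 0)
position 2: 101 → 1  (bit 5 = 1)
position 9: 100 → 0  (bit 4 = 0)
position 3: 011 → 1  (bit 3 = 1)
position 1: 010 → 0  (bit 2 = 0)
position 0: 001 → 1  (bit 1 = 1)
position 10: 000 → 1  (bit 0 = 1)
bits b7..b0 = 00101011 = 43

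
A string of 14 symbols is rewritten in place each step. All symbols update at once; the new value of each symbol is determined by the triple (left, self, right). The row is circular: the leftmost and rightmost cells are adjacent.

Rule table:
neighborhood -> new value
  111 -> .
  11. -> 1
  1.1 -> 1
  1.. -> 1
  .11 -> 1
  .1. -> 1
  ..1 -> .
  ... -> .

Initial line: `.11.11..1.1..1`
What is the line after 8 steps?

step 1: 1111111.1111.1
step 2: ......111..111
step 3: 1.....1.11.1.1
step 4: 11....11111111
step 5: .11...1.......
step 6: .111..11......
step 7: .1.11.111.....
step 8: .111111.11....

.111111.11....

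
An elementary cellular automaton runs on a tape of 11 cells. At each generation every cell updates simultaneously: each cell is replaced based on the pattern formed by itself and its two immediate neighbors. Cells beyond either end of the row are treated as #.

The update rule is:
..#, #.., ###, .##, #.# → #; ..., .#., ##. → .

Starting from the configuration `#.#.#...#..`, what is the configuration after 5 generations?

.#.#.######

.#.#.#.#.##
#.#.#.#.###
.#.#.#.####
#.#.#.#####
.#.#.######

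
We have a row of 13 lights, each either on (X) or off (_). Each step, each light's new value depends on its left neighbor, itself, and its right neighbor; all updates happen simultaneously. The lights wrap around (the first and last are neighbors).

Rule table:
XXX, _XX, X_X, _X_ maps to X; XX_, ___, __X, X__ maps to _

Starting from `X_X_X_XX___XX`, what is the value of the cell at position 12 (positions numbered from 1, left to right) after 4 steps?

step 1: _XXXXXX____XX
step 2: XXXXXX_____X_
step 3: XXXXX______XX
step 4: XXXX_______XX
position 12 holds X

X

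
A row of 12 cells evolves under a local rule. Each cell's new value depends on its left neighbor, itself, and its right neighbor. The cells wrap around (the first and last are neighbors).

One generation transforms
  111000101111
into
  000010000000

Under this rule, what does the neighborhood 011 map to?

0

At position 8 the neighborhood is 011; the next row has 0 there.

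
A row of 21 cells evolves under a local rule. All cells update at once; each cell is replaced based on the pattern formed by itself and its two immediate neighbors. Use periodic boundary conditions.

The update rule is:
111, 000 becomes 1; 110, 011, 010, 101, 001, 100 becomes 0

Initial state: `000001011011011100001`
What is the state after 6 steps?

011001100000000000110

011100000000001001100
001001111111100000001
000000111111001111100
111110011110000111001
111100001100110010000
011001100000000000110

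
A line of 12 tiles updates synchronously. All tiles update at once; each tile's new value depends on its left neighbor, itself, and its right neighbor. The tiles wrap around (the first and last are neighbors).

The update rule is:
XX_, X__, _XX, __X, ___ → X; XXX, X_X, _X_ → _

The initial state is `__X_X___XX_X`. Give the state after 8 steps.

XXXXXX___XXX

step 1: XX___XXXXX__
step 2: XXXXXX___XXX
step 3: _____XXXXX__
step 4: XXXXXX___XXX  (repeats step 2; period 2)
step 8: XXXXXX___XXX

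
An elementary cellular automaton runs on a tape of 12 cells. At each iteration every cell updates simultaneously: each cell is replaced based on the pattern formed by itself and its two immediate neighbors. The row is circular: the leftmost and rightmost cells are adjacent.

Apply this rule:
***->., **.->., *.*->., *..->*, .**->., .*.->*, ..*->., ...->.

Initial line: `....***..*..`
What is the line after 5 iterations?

.**......**.

.......*.**.
.......*...*
*......**..*
.*.......*..
.**......**.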